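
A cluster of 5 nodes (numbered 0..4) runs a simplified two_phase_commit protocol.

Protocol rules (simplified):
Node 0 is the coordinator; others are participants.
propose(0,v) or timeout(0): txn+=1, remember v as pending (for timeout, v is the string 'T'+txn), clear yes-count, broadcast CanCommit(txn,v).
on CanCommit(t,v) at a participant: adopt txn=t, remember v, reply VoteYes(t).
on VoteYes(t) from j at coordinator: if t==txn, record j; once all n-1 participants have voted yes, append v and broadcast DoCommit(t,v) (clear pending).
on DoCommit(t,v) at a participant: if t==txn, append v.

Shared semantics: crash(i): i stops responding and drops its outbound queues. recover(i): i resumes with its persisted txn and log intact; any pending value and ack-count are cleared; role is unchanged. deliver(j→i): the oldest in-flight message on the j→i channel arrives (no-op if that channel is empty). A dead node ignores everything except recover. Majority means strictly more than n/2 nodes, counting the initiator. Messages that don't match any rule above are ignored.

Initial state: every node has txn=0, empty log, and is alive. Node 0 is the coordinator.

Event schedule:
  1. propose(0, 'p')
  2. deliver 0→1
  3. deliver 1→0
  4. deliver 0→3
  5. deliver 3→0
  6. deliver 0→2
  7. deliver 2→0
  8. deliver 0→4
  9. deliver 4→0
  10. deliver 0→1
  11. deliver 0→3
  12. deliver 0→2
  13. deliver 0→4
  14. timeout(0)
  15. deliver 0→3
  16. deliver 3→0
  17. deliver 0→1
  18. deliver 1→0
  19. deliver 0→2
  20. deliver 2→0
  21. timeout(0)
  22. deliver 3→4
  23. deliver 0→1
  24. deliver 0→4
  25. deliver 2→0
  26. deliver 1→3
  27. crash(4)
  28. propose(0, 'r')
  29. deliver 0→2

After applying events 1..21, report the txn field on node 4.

e1 propose(0,'p'): 0[coor,t=1,-]
e2 deliver 0→1: 1[part,t=1,-]
e3 deliver 1→0: ·
e4 deliver 0→3: 3[part,t=1,-]
e5 deliver 3→0: ·
e6 deliver 0→2: 2[part,t=1,-]
e7 deliver 2→0: ·
e8 deliver 0→4: 4[part,t=1,-]
e9 deliver 4→0: 0[coor,t=1,p]
e10 deliver 0→1: 1[part,t=1,p]
e11 deliver 0→3: 3[part,t=1,p]
e12 deliver 0→2: 2[part,t=1,p]
e13 deliver 0→4: 4[part,t=1,p]
e14 timeout(0): 0[coor,t=2,p]
e15 deliver 0→3: 3[part,t=2,p]
e16 deliver 3→0: ·
e17 deliver 0→1: 1[part,t=2,p]
e18 deliver 1→0: ·
e19 deliver 0→2: 2[part,t=2,p]
e20 deliver 2→0: ·
e21 timeout(0): 0[coor,t=3,p]

1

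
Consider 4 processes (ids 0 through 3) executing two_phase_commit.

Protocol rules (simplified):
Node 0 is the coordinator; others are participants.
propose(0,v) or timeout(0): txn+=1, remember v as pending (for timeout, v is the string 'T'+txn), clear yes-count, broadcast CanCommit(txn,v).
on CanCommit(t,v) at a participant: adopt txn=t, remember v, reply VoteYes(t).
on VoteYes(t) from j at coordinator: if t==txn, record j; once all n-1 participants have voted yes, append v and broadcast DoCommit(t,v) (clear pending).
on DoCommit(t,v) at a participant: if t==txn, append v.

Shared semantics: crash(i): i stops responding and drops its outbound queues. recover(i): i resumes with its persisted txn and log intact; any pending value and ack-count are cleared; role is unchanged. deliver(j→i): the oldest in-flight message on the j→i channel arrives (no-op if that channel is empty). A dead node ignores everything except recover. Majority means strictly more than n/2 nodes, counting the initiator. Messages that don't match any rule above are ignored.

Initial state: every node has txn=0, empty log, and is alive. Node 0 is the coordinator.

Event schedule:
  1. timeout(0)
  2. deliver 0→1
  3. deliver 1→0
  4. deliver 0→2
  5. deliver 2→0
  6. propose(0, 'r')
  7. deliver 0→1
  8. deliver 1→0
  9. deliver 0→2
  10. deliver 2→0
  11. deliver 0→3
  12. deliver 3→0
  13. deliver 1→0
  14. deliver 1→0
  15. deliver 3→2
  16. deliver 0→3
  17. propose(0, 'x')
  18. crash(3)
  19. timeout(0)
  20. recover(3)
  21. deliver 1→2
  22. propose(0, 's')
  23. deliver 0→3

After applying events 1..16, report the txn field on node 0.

2

1. timeout(0):  <0:coor t1 ->
2. deliver 0→1:  <1:part t1 ->
3. deliver 1→0:  nop
4. deliver 0→2:  <2:part t1 ->
5. deliver 2→0:  nop
6. propose(0,'r'):  <0:coor t2 ->
7. deliver 0→1:  <1:part t2 ->
8. deliver 1→0:  nop
9. deliver 0→2:  <2:part t2 ->
10. deliver 2→0:  nop
11. deliver 0→3:  <3:part t1 ->
12. deliver 3→0:  nop
13. deliver 1→0:  nop
14. deliver 1→0:  nop
15. deliver 3→2:  nop
16. deliver 0→3:  <3:part t2 ->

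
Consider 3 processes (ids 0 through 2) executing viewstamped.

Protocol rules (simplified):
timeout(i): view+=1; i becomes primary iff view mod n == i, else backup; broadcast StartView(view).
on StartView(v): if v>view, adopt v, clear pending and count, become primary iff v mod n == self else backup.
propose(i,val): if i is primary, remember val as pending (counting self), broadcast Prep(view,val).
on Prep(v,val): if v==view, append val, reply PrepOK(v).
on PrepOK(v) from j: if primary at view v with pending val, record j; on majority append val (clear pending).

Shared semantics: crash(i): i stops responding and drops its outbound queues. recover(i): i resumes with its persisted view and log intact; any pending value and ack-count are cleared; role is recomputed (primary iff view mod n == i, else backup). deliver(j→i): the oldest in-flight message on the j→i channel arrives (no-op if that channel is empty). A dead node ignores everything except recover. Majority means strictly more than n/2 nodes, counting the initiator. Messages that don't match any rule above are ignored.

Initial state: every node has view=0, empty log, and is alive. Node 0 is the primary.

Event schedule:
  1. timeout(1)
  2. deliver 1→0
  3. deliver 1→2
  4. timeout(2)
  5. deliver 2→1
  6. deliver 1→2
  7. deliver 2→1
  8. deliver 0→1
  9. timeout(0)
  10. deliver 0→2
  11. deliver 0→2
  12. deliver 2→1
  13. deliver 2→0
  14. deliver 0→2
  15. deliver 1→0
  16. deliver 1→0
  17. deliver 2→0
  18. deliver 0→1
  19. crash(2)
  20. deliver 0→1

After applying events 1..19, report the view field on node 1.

2

e1 timeout(1): 1[prim,v=1,-]
e2 deliver 1→0: 0[back,v=1,-]
e3 deliver 1→2: 2[back,v=1,-]
e4 timeout(2): 2[prim,v=2,-]
e5 deliver 2→1: 1[back,v=2,-]
e6 deliver 1→2: ·
e7 deliver 2→1: ·
e8 deliver 0→1: ·
e9 timeout(0): 0[back,v=2,-]
e10 deliver 0→2: ·
e11 deliver 0→2: ·
e12 deliver 2→1: ·
e13 deliver 2→0: ·
e14 deliver 0→2: ·
e15 deliver 1→0: ·
e16 deliver 1→0: ·
e17 deliver 2→0: ·
e18 deliver 0→1: ·
e19 crash(2): 2[✗prim,v=2,-]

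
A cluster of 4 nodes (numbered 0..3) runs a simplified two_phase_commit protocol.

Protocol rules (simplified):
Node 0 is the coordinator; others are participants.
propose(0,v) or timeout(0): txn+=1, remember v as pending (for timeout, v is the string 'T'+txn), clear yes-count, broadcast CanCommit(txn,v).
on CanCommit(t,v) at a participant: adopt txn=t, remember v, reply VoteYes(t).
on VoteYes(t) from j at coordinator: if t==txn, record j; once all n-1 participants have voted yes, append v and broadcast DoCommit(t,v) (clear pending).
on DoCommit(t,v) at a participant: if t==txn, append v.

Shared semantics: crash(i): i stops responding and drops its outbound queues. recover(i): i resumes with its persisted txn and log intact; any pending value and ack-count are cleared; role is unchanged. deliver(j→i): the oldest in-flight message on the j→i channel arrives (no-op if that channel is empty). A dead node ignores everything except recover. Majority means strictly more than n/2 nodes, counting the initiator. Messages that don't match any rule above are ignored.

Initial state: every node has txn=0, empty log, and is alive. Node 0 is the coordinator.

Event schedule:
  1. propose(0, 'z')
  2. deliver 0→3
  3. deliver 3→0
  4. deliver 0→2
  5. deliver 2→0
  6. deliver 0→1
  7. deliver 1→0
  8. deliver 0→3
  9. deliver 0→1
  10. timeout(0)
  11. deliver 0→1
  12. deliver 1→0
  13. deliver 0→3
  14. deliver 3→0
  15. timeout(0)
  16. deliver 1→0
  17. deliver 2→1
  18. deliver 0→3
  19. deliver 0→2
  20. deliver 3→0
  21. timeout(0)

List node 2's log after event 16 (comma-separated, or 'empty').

empty

step 1 propose(0,'z'): 0={coor,t=1,log=-}
step 2 deliver 0→3: 3={part,t=1,log=-}
step 3 deliver 3→0: —
step 4 deliver 0→2: 2={part,t=1,log=-}
step 5 deliver 2→0: —
step 6 deliver 0→1: 1={part,t=1,log=-}
step 7 deliver 1→0: 0={coor,t=1,log=z}
step 8 deliver 0→3: 3={part,t=1,log=z}
step 9 deliver 0→1: 1={part,t=1,log=z}
step 10 timeout(0): 0={coor,t=2,log=z}
step 11 deliver 0→1: 1={part,t=2,log=z}
step 12 deliver 1→0: —
step 13 deliver 0→3: 3={part,t=2,log=z}
step 14 deliver 3→0: —
step 15 timeout(0): 0={coor,t=3,log=z}
step 16 deliver 1→0: —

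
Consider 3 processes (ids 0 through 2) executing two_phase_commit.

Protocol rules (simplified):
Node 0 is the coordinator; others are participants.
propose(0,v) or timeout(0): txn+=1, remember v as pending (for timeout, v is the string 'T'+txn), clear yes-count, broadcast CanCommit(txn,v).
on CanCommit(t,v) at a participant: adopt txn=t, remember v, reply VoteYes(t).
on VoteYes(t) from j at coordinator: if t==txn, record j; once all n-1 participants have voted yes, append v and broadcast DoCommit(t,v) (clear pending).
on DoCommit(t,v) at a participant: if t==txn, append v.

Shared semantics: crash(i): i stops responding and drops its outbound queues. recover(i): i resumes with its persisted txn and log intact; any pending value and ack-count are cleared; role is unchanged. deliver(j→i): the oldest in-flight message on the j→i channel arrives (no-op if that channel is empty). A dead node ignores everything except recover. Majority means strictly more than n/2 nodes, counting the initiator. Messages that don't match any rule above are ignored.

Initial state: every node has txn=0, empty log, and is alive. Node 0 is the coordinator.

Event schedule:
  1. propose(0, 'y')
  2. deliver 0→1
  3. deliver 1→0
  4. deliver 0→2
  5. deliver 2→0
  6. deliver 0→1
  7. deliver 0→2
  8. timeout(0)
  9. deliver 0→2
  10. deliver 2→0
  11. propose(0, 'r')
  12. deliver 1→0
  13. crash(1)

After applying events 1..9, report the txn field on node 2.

2

after 1 — propose(0,'y'): n0:coor/t1/[-]
after 2 — deliver 0→1: n1:part/t1/[-]
after 3 — deliver 1→0: ·
after 4 — deliver 0→2: n2:part/t1/[-]
after 5 — deliver 2→0: n0:coor/t1/[y]
after 6 — deliver 0→1: n1:part/t1/[y]
after 7 — deliver 0→2: n2:part/t1/[y]
after 8 — timeout(0): n0:coor/t2/[y]
after 9 — deliver 0→2: n2:part/t2/[y]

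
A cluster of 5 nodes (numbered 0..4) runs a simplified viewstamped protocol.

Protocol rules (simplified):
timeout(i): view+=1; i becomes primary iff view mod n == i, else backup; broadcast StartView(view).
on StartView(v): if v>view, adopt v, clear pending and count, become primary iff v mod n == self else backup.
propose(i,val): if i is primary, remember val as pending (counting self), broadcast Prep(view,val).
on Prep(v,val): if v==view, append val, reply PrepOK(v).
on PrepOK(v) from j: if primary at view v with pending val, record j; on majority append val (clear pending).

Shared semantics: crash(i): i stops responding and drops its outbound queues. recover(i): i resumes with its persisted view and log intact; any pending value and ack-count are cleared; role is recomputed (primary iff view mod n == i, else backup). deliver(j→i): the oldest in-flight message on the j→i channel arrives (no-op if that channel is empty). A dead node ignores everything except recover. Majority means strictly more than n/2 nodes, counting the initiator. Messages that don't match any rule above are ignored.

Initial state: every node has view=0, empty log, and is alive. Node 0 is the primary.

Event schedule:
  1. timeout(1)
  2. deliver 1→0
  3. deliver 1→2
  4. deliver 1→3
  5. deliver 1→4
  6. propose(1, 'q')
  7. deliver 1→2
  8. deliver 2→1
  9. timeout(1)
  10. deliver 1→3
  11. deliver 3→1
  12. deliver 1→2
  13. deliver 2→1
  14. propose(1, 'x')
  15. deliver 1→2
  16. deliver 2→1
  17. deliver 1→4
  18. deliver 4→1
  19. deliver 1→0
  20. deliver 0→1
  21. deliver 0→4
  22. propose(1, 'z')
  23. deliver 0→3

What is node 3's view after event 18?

step 1 timeout(1): 1={prim,v=1,log=-}
step 2 deliver 1→0: 0={back,v=1,log=-}
step 3 deliver 1→2: 2={back,v=1,log=-}
step 4 deliver 1→3: 3={back,v=1,log=-}
step 5 deliver 1→4: 4={back,v=1,log=-}
step 6 propose(1,'q'): —
step 7 deliver 1→2: 2={back,v=1,log=q}
step 8 deliver 2→1: —
step 9 timeout(1): 1={back,v=2,log=-}
step 10 deliver 1→3: 3={back,v=1,log=q}
step 11 deliver 3→1: —
step 12 deliver 1→2: 2={prim,v=2,log=q}
step 13 deliver 2→1: —
step 14 propose(1,'x'): —
step 15 deliver 1→2: —
step 16 deliver 2→1: —
step 17 deliver 1→4: 4={back,v=1,log=q}
step 18 deliver 4→1: —

1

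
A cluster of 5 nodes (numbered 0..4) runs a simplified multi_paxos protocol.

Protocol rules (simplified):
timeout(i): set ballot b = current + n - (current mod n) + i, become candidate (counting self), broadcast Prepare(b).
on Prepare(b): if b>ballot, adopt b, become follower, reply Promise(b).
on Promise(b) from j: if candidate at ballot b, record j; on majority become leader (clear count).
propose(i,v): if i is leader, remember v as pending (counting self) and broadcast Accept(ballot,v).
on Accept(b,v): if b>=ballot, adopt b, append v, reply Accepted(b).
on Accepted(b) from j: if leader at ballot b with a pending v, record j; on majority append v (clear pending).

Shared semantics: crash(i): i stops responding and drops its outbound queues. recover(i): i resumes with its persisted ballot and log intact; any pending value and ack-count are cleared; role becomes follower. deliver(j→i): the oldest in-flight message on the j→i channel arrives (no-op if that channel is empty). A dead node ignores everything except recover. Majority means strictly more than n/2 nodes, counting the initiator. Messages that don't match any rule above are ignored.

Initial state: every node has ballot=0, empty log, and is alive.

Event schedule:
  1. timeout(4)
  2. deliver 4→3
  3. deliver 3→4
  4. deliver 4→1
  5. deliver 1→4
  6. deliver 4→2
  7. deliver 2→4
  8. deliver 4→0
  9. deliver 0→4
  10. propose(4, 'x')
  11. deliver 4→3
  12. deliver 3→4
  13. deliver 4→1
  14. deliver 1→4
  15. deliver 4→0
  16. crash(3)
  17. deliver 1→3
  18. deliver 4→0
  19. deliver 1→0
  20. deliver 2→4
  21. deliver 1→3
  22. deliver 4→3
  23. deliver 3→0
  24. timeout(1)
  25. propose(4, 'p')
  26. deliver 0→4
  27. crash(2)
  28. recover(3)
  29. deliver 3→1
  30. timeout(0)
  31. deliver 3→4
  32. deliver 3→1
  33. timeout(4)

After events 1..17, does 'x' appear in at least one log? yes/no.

yes

e1 timeout(4): 4[cand,b=9,-]
e2 deliver 4→3: 3[foll,b=9,-]
e3 deliver 3→4: ·
e4 deliver 4→1: 1[foll,b=9,-]
e5 deliver 1→4: 4[lead,b=9,-]
e6 deliver 4→2: 2[foll,b=9,-]
e7 deliver 2→4: ·
e8 deliver 4→0: 0[foll,b=9,-]
e9 deliver 0→4: ·
e10 propose(4,'x'): ·
e11 deliver 4→3: 3[foll,b=9,x]
e12 deliver 3→4: ·
e13 deliver 4→1: 1[foll,b=9,x]
e14 deliver 1→4: 4[lead,b=9,x]
e15 deliver 4→0: 0[foll,b=9,x]
e16 crash(3): 3[✗foll,b=9,x]
e17 deliver 1→3: ·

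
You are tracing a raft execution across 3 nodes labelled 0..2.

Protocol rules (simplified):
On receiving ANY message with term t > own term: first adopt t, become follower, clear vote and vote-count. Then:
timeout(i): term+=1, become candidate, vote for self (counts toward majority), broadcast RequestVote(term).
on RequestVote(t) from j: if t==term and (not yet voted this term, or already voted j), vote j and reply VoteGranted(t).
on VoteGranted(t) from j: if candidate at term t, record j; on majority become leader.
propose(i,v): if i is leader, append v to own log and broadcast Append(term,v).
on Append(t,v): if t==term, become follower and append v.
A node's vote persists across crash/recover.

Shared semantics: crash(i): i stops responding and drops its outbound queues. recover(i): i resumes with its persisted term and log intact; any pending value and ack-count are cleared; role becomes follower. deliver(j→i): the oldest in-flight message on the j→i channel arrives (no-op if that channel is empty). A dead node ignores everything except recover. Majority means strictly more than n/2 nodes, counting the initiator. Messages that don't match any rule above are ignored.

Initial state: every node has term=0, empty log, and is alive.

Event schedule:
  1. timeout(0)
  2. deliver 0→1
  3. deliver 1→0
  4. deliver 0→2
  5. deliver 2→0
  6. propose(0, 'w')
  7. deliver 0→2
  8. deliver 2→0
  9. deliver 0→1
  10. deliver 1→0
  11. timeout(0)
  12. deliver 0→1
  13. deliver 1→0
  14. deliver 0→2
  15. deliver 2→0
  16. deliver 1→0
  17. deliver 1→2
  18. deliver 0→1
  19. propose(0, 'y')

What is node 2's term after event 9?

after 1 — timeout(0): n0:cand/t1/[-]
after 2 — deliver 0→1: n1:foll/t1/[-]
after 3 — deliver 1→0: n0:lead/t1/[-]
after 4 — deliver 0→2: n2:foll/t1/[-]
after 5 — deliver 2→0: ·
after 6 — propose(0,'w'): n0:lead/t1/[w]
after 7 — deliver 0→2: n2:foll/t1/[w]
after 8 — deliver 2→0: ·
after 9 — deliver 0→1: n1:foll/t1/[w]

1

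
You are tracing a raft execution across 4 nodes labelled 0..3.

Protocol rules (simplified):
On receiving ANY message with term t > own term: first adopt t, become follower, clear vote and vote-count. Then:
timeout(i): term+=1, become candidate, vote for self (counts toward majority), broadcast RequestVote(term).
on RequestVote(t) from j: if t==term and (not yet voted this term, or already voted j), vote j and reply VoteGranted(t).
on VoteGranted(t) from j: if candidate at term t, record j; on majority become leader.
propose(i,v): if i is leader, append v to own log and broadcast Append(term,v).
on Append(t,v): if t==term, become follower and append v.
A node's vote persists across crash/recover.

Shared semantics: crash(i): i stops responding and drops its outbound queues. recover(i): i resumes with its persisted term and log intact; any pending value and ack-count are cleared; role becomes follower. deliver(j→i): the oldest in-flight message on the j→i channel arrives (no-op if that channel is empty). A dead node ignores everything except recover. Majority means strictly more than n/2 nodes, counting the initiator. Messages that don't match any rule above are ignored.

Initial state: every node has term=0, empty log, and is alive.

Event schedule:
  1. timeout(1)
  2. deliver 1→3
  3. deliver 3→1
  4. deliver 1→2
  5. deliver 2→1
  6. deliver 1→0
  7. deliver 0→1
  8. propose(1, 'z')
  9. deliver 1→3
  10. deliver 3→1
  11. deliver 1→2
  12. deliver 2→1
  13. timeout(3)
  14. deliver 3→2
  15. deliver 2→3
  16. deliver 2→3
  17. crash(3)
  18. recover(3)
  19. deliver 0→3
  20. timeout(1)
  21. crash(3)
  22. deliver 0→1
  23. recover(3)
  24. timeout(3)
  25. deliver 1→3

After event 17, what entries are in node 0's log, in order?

after 1 — timeout(1): n1:cand/t1/[-]
after 2 — deliver 1→3: n3:foll/t1/[-]
after 3 — deliver 3→1: ·
after 4 — deliver 1→2: n2:foll/t1/[-]
after 5 — deliver 2→1: n1:lead/t1/[-]
after 6 — deliver 1→0: n0:foll/t1/[-]
after 7 — deliver 0→1: ·
after 8 — propose(1,'z'): n1:lead/t1/[z]
after 9 — deliver 1→3: n3:foll/t1/[z]
after 10 — deliver 3→1: ·
after 11 — deliver 1→2: n2:foll/t1/[z]
after 12 — deliver 2→1: ·
after 13 — timeout(3): n3:cand/t2/[z]
after 14 — deliver 3→2: n2:foll/t2/[z]
after 15 — deliver 2→3: ·
after 16 — deliver 2→3: ·
after 17 — crash(3): n3:✗cand/t2/[z]

empty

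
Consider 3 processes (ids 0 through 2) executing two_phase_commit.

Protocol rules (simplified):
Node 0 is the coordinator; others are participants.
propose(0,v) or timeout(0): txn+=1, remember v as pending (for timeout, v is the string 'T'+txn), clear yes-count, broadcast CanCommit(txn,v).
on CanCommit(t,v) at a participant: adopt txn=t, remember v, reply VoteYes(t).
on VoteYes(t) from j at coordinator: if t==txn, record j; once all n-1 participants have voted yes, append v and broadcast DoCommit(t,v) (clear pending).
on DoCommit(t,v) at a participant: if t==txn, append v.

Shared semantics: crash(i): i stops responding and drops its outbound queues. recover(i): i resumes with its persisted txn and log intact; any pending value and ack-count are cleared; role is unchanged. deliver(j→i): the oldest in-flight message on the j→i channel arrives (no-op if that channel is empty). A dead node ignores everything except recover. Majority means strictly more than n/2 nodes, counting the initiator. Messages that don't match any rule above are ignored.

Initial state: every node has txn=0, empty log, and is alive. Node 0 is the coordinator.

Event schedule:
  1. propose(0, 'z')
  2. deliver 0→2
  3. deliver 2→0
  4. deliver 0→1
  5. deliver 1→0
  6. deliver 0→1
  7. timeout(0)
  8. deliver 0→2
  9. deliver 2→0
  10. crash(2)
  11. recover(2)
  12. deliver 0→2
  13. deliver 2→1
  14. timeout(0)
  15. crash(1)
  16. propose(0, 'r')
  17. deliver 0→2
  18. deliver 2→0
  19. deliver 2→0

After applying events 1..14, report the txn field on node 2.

after 1 — propose(0,'z'): n0:coor/t1/[-]
after 2 — deliver 0→2: n2:part/t1/[-]
after 3 — deliver 2→0: ·
after 4 — deliver 0→1: n1:part/t1/[-]
after 5 — deliver 1→0: n0:coor/t1/[z]
after 6 — deliver 0→1: n1:part/t1/[z]
after 7 — timeout(0): n0:coor/t2/[z]
after 8 — deliver 0→2: n2:part/t1/[z]
after 9 — deliver 2→0: ·
after 10 — crash(2): n2:✗part/t1/[z]
after 11 — recover(2): n2:part/t1/[z]
after 12 — deliver 0→2: n2:part/t2/[z]
after 13 — deliver 2→1: ·
after 14 — timeout(0): n0:coor/t3/[z]

2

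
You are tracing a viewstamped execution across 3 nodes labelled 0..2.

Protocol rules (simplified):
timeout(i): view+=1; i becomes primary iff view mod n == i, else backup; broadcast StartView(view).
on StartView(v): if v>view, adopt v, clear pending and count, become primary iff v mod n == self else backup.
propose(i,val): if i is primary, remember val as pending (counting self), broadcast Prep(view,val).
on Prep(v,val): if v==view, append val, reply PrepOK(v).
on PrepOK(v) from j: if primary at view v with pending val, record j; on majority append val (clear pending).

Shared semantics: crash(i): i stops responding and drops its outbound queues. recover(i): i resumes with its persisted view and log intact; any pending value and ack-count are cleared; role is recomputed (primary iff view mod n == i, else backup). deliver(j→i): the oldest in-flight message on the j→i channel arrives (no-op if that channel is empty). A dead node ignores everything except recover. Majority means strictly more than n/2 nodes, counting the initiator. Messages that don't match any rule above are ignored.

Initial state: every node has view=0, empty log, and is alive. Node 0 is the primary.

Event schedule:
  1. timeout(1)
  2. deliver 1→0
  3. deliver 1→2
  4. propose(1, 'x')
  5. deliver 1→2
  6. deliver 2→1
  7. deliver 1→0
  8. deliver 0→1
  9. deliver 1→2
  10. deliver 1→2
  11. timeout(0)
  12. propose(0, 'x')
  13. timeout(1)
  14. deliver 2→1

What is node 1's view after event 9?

1

[1] timeout(1) → N1(prim v1 [-])
[2] deliver 1→0 → N0(back v1 [-])
[3] deliver 1→2 → N2(back v1 [-])
[4] propose(1,'x') → ∅
[5] deliver 1→2 → N2(back v1 [x])
[6] deliver 2→1 → N1(prim v1 [x])
[7] deliver 1→0 → N0(back v1 [x])
[8] deliver 0→1 → ∅
[9] deliver 1→2 → ∅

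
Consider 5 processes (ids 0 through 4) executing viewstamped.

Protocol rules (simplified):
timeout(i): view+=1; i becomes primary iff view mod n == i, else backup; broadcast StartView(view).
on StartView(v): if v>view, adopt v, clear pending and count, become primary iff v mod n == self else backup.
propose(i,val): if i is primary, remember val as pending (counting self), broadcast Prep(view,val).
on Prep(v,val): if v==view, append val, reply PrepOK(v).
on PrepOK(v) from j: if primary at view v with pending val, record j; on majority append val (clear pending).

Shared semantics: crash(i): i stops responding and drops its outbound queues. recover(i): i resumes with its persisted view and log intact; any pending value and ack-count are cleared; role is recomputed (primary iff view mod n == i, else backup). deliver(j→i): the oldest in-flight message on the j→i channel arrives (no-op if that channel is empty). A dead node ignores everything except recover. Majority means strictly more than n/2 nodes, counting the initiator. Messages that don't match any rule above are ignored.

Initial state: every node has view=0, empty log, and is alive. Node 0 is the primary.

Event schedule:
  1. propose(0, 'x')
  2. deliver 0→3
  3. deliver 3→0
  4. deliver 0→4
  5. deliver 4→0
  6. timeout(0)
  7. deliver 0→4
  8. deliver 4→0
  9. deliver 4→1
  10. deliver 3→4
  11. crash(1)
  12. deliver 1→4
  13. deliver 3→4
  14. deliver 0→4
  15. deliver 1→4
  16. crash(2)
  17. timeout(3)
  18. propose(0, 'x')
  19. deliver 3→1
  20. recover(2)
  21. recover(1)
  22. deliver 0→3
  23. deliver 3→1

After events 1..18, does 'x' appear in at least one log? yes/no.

yes

1. propose(0,'x'):  nop
2. deliver 0→3:  <3:back v0 x>
3. deliver 3→0:  nop
4. deliver 0→4:  <4:back v0 x>
5. deliver 4→0:  <0:prim v0 x>
6. timeout(0):  <0:back v1 x>
7. deliver 0→4:  <4:back v1 x>
8. deliver 4→0:  nop
9. deliver 4→1:  nop
10. deliver 3→4:  nop
11. crash(1):  <1:✗back v0 ->
12. deliver 1→4:  nop
13. deliver 3→4:  nop
14. deliver 0→4:  nop
15. deliver 1→4:  nop
16. crash(2):  <2:✗back v0 ->
17. timeout(3):  <3:back v1 x>
18. propose(0,'x'):  nop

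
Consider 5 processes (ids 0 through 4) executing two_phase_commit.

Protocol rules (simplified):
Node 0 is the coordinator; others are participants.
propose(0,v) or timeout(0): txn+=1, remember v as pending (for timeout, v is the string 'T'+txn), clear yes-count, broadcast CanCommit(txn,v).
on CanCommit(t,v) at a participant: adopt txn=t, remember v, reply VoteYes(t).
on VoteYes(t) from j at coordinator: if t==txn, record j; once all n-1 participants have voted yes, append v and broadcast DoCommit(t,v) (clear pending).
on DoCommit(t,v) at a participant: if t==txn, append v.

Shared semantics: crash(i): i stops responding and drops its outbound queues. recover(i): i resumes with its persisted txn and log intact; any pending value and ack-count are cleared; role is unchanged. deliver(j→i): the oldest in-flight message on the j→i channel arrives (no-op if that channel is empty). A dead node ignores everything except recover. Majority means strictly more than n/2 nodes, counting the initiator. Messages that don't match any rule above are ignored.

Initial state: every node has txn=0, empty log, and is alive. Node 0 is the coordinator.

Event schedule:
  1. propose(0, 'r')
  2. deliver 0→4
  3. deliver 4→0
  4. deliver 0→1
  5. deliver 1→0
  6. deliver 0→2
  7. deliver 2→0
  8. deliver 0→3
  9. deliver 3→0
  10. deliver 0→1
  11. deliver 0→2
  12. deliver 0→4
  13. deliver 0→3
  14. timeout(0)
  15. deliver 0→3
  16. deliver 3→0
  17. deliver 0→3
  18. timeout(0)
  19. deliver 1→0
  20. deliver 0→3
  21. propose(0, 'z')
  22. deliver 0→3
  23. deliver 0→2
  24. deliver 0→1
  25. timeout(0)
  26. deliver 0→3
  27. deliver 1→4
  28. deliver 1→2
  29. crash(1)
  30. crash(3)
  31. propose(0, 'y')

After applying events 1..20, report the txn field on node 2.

1

step 1 propose(0,'r'): 0={coor,t=1,log=-}
step 2 deliver 0→4: 4={part,t=1,log=-}
step 3 deliver 4→0: —
step 4 deliver 0→1: 1={part,t=1,log=-}
step 5 deliver 1→0: —
step 6 deliver 0→2: 2={part,t=1,log=-}
step 7 deliver 2→0: —
step 8 deliver 0→3: 3={part,t=1,log=-}
step 9 deliver 3→0: 0={coor,t=1,log=r}
step 10 deliver 0→1: 1={part,t=1,log=r}
step 11 deliver 0→2: 2={part,t=1,log=r}
step 12 deliver 0→4: 4={part,t=1,log=r}
step 13 deliver 0→3: 3={part,t=1,log=r}
step 14 timeout(0): 0={coor,t=2,log=r}
step 15 deliver 0→3: 3={part,t=2,log=r}
step 16 deliver 3→0: —
step 17 deliver 0→3: —
step 18 timeout(0): 0={coor,t=3,log=r}
step 19 deliver 1→0: —
step 20 deliver 0→3: 3={part,t=3,log=r}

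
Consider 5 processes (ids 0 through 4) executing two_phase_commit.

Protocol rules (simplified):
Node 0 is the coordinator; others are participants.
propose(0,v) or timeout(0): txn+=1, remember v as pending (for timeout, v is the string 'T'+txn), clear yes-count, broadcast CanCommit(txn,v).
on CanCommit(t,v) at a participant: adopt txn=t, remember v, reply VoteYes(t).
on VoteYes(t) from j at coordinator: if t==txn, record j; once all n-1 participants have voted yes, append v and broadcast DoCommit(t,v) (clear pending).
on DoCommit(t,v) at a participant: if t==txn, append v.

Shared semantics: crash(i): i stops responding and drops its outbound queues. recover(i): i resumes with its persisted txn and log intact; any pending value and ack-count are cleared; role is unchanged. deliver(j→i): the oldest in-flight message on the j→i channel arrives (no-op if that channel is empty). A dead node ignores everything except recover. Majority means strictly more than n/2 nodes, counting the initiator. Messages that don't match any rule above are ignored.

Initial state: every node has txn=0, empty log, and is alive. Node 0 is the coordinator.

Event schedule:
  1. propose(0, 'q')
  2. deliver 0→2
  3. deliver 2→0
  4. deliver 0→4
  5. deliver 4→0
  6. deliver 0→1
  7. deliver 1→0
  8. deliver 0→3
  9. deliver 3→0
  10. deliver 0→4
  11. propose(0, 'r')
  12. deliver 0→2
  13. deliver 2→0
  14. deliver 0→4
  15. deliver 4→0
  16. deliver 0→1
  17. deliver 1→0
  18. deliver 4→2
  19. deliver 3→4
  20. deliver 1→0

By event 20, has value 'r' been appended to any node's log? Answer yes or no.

1. propose(0,'q'):  <0:coor t1 ->
2. deliver 0→2:  <2:part t1 ->
3. deliver 2→0:  nop
4. deliver 0→4:  <4:part t1 ->
5. deliver 4→0:  nop
6. deliver 0→1:  <1:part t1 ->
7. deliver 1→0:  nop
8. deliver 0→3:  <3:part t1 ->
9. deliver 3→0:  <0:coor t1 q>
10. deliver 0→4:  <4:part t1 q>
11. propose(0,'r'):  <0:coor t2 q>
12. deliver 0→2:  <2:part t1 q>
13. deliver 2→0:  nop
14. deliver 0→4:  <4:part t2 q>
15. deliver 4→0:  nop
16. deliver 0→1:  <1:part t1 q>
17. deliver 1→0:  nop
18. deliver 4→2:  nop
19. deliver 3→4:  nop
20. deliver 1→0:  nop

no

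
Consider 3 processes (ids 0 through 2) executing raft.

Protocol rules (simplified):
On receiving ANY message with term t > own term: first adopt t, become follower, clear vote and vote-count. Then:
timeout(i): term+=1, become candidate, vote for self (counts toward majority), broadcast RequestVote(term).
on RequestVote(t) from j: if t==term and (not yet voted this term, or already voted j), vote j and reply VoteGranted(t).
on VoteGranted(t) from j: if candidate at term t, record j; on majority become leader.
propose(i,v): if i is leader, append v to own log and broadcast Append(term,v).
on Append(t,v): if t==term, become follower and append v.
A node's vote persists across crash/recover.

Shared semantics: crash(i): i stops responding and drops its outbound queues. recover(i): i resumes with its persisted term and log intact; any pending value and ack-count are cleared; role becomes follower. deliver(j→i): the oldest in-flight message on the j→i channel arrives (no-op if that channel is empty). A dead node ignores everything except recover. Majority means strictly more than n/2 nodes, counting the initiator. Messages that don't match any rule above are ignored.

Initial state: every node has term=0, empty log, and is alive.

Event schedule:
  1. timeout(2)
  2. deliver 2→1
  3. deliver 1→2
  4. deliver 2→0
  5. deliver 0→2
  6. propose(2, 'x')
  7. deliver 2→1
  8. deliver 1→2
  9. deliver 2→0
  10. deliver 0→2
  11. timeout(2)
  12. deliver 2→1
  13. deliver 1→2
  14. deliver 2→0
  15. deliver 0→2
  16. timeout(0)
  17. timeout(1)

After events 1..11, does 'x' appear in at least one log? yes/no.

after 1 — timeout(2): n2:cand/t1/[-]
after 2 — deliver 2→1: n1:foll/t1/[-]
after 3 — deliver 1→2: n2:lead/t1/[-]
after 4 — deliver 2→0: n0:foll/t1/[-]
after 5 — deliver 0→2: ·
after 6 — propose(2,'x'): n2:lead/t1/[x]
after 7 — deliver 2→1: n1:foll/t1/[x]
after 8 — deliver 1→2: ·
after 9 — deliver 2→0: n0:foll/t1/[x]
after 10 — deliver 0→2: ·
after 11 — timeout(2): n2:cand/t2/[x]

yes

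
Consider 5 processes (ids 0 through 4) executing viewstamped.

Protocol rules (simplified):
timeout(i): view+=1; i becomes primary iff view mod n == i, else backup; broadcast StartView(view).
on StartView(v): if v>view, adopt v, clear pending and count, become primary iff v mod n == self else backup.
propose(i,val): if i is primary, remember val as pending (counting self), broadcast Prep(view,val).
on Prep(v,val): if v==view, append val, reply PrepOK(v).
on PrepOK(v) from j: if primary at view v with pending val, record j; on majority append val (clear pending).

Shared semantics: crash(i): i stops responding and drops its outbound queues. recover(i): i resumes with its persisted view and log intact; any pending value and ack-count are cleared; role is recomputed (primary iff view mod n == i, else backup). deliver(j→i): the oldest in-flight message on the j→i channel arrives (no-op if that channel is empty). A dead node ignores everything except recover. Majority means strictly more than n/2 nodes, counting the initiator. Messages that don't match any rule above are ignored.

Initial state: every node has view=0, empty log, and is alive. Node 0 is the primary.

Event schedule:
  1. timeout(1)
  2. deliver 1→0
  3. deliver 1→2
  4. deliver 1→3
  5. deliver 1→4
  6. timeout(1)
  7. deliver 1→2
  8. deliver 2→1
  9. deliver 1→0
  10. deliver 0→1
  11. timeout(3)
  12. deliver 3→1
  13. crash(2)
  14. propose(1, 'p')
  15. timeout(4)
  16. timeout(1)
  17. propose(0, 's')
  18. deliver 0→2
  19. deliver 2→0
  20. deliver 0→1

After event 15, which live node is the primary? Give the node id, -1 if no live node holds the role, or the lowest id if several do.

1. timeout(1):  <1:prim v1 ->
2. deliver 1→0:  <0:back v1 ->
3. deliver 1→2:  <2:back v1 ->
4. deliver 1→3:  <3:back v1 ->
5. deliver 1→4:  <4:back v1 ->
6. timeout(1):  <1:back v2 ->
7. deliver 1→2:  <2:prim v2 ->
8. deliver 2→1:  nop
9. deliver 1→0:  <0:back v2 ->
10. deliver 0→1:  nop
11. timeout(3):  <3:back v2 ->
12. deliver 3→1:  nop
13. crash(2):  <2:✗prim v2 ->
14. propose(1,'p'):  nop
15. timeout(4):  <4:back v2 ->

-1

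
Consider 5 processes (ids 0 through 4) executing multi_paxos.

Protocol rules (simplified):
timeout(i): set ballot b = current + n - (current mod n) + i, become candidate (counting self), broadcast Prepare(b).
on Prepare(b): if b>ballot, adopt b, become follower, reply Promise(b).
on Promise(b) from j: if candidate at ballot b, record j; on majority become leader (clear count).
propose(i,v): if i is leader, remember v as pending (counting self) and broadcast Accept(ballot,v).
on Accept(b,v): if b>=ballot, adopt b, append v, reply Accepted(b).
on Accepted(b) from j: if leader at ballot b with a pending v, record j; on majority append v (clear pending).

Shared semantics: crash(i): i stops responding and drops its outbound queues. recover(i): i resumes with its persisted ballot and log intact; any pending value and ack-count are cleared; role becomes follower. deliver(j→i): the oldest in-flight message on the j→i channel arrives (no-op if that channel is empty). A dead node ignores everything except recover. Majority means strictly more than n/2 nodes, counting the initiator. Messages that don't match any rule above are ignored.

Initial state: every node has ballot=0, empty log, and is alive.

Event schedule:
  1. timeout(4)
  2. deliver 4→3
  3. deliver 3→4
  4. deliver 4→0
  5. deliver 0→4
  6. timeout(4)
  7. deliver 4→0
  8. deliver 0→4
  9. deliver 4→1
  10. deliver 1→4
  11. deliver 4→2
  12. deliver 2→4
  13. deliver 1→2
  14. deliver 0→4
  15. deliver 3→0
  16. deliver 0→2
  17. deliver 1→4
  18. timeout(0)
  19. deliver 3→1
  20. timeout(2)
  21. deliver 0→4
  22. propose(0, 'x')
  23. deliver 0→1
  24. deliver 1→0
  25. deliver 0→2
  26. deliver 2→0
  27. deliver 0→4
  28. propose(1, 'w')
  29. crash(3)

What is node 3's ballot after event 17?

9

after 1 — timeout(4): n4:cand/b9/[-]
after 2 — deliver 4→3: n3:foll/b9/[-]
after 3 — deliver 3→4: ·
after 4 — deliver 4→0: n0:foll/b9/[-]
after 5 — deliver 0→4: n4:lead/b9/[-]
after 6 — timeout(4): n4:cand/b14/[-]
after 7 — deliver 4→0: n0:foll/b14/[-]
after 8 — deliver 0→4: ·
after 9 — deliver 4→1: n1:foll/b9/[-]
after 10 — deliver 1→4: ·
after 11 — deliver 4→2: n2:foll/b9/[-]
after 12 — deliver 2→4: ·
after 13 — deliver 1→2: ·
after 14 — deliver 0→4: ·
after 15 — deliver 3→0: ·
after 16 — deliver 0→2: ·
after 17 — deliver 1→4: ·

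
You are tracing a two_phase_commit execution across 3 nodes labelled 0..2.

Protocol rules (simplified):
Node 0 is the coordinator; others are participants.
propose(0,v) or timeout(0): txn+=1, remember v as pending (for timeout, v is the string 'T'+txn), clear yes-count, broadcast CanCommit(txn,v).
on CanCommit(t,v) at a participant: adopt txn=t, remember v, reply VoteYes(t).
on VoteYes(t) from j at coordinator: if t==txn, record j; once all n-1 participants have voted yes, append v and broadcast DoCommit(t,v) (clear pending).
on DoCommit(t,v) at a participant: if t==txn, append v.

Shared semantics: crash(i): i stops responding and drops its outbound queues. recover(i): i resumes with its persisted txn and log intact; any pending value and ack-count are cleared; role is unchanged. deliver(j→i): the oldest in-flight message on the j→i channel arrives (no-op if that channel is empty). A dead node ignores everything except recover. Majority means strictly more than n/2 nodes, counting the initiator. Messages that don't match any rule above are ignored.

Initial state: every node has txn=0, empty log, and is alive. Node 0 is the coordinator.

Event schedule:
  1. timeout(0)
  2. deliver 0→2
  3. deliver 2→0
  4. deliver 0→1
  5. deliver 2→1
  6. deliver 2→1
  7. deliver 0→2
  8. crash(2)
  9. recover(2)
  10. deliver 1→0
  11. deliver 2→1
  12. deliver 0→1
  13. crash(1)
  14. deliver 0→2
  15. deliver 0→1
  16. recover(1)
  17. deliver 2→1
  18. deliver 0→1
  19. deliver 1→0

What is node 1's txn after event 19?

1

step 1 timeout(0): 0={coor,t=1,log=-}
step 2 deliver 0→2: 2={part,t=1,log=-}
step 3 deliver 2→0: —
step 4 deliver 0→1: 1={part,t=1,log=-}
step 5 deliver 2→1: —
step 6 deliver 2→1: —
step 7 deliver 0→2: —
step 8 crash(2): 2={✗part,t=1,log=-}
step 9 recover(2): 2={part,t=1,log=-}
step 10 deliver 1→0: 0={coor,t=1,log=T1}
step 11 deliver 2→1: —
step 12 deliver 0→1: 1={part,t=1,log=T1}
step 13 crash(1): 1={✗part,t=1,log=T1}
step 14 deliver 0→2: 2={part,t=1,log=T1}
step 15 deliver 0→1: —
step 16 recover(1): 1={part,t=1,log=T1}
step 17 deliver 2→1: —
step 18 deliver 0→1: —
step 19 deliver 1→0: —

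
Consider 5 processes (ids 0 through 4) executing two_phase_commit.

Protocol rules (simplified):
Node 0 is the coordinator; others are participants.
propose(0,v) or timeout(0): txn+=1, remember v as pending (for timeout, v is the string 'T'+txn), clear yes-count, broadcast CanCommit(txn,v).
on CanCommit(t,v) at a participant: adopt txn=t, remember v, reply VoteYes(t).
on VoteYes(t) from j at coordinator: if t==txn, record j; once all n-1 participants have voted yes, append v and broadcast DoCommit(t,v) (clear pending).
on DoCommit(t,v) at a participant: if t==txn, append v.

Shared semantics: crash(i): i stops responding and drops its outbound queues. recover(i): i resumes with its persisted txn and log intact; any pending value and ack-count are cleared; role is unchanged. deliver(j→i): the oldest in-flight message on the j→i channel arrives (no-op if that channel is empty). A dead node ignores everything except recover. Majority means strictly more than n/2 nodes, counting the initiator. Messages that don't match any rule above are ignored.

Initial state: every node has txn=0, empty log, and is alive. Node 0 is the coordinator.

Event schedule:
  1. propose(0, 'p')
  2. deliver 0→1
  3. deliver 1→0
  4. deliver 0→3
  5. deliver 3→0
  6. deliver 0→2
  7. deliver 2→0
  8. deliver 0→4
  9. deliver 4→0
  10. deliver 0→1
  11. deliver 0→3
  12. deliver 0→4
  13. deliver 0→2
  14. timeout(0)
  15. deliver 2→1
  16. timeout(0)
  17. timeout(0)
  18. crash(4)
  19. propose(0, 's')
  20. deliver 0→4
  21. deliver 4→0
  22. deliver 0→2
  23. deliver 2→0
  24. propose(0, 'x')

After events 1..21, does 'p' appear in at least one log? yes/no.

1. propose(0,'p'):  <0:coor t1 ->
2. deliver 0→1:  <1:part t1 ->
3. deliver 1→0:  nop
4. deliver 0→3:  <3:part t1 ->
5. deliver 3→0:  nop
6. deliver 0→2:  <2:part t1 ->
7. deliver 2→0:  nop
8. deliver 0→4:  <4:part t1 ->
9. deliver 4→0:  <0:coor t1 p>
10. deliver 0→1:  <1:part t1 p>
11. deliver 0→3:  <3:part t1 p>
12. deliver 0→4:  <4:part t1 p>
13. deliver 0→2:  <2:part t1 p>
14. timeout(0):  <0:coor t2 p>
15. deliver 2→1:  nop
16. timeout(0):  <0:coor t3 p>
17. timeout(0):  <0:coor t4 p>
18. crash(4):  <4:✗part t1 p>
19. propose(0,'s'):  <0:coor t5 p>
20. deliver 0→4:  nop
21. deliver 4→0:  nop

yes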